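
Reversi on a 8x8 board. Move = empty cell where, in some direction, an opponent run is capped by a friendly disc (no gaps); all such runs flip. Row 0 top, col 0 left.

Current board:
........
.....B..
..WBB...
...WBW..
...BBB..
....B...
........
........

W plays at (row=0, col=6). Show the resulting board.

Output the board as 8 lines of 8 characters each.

Place W at (0,6); scan 8 dirs for brackets.
Dir NW: edge -> no flip
Dir N: edge -> no flip
Dir NE: edge -> no flip
Dir W: first cell '.' (not opp) -> no flip
Dir E: first cell '.' (not opp) -> no flip
Dir SW: opp run (1,5) (2,4) capped by W -> flip
Dir S: first cell '.' (not opp) -> no flip
Dir SE: first cell '.' (not opp) -> no flip
All flips: (1,5) (2,4)

Answer: ......W.
.....W..
..WBW...
...WBW..
...BBB..
....B...
........
........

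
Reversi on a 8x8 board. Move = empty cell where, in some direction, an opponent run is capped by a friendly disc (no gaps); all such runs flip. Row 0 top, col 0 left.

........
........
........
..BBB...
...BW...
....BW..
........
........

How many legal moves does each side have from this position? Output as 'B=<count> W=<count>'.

-- B to move --
(3,5): no bracket -> illegal
(4,5): flips 1 -> legal
(4,6): no bracket -> illegal
(5,3): no bracket -> illegal
(5,6): flips 1 -> legal
(6,4): no bracket -> illegal
(6,5): no bracket -> illegal
(6,6): flips 2 -> legal
B mobility = 3
-- W to move --
(2,1): no bracket -> illegal
(2,2): flips 1 -> legal
(2,3): no bracket -> illegal
(2,4): flips 1 -> legal
(2,5): no bracket -> illegal
(3,1): no bracket -> illegal
(3,5): no bracket -> illegal
(4,1): no bracket -> illegal
(4,2): flips 1 -> legal
(4,5): no bracket -> illegal
(5,2): no bracket -> illegal
(5,3): flips 1 -> legal
(6,3): no bracket -> illegal
(6,4): flips 1 -> legal
(6,5): no bracket -> illegal
W mobility = 5

Answer: B=3 W=5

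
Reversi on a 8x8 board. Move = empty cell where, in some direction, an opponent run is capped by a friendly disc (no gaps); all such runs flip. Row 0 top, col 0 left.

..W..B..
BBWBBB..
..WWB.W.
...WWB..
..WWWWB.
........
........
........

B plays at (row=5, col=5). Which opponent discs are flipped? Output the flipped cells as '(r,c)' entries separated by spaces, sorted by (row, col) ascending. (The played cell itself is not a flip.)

Dir NW: opp run (4,4) (3,3) (2,2) capped by B -> flip
Dir N: opp run (4,5) capped by B -> flip
Dir NE: first cell 'B' (not opp) -> no flip
Dir W: first cell '.' (not opp) -> no flip
Dir E: first cell '.' (not opp) -> no flip
Dir SW: first cell '.' (not opp) -> no flip
Dir S: first cell '.' (not opp) -> no flip
Dir SE: first cell '.' (not opp) -> no flip

Answer: (2,2) (3,3) (4,4) (4,5)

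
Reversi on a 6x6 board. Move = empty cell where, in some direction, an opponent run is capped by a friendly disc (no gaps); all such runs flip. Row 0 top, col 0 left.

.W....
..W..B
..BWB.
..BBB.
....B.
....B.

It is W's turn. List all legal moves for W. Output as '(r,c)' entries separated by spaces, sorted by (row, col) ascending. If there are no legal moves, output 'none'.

Answer: (2,1) (2,5) (4,1) (4,2) (4,3) (4,5)

Derivation:
(0,4): no bracket -> illegal
(0,5): no bracket -> illegal
(1,1): no bracket -> illegal
(1,3): no bracket -> illegal
(1,4): no bracket -> illegal
(2,1): flips 1 -> legal
(2,5): flips 1 -> legal
(3,1): no bracket -> illegal
(3,5): no bracket -> illegal
(4,1): flips 1 -> legal
(4,2): flips 2 -> legal
(4,3): flips 1 -> legal
(4,5): flips 1 -> legal
(5,3): no bracket -> illegal
(5,5): no bracket -> illegal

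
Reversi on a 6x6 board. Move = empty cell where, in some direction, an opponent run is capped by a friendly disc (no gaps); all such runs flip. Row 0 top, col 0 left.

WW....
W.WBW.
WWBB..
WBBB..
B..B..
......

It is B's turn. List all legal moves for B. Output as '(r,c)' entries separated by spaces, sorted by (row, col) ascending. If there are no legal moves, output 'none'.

Answer: (0,2) (0,5) (1,1) (1,5)

Derivation:
(0,2): flips 1 -> legal
(0,3): no bracket -> illegal
(0,4): no bracket -> illegal
(0,5): flips 1 -> legal
(1,1): flips 2 -> legal
(1,5): flips 1 -> legal
(2,4): no bracket -> illegal
(2,5): no bracket -> illegal
(4,1): no bracket -> illegal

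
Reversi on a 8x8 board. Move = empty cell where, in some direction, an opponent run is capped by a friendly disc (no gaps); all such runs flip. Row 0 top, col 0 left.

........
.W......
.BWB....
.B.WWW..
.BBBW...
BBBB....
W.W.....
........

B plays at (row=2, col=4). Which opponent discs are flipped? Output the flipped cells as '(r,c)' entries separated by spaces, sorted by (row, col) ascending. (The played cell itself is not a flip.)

Answer: (3,3)

Derivation:
Dir NW: first cell '.' (not opp) -> no flip
Dir N: first cell '.' (not opp) -> no flip
Dir NE: first cell '.' (not opp) -> no flip
Dir W: first cell 'B' (not opp) -> no flip
Dir E: first cell '.' (not opp) -> no flip
Dir SW: opp run (3,3) capped by B -> flip
Dir S: opp run (3,4) (4,4), next='.' -> no flip
Dir SE: opp run (3,5), next='.' -> no flip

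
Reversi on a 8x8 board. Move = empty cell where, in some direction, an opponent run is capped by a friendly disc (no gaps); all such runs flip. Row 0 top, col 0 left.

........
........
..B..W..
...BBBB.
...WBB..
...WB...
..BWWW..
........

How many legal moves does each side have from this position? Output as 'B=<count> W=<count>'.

-- B to move --
(1,4): flips 1 -> legal
(1,5): flips 1 -> legal
(1,6): flips 1 -> legal
(2,4): no bracket -> illegal
(2,6): no bracket -> illegal
(3,2): flips 1 -> legal
(4,2): flips 1 -> legal
(5,2): flips 2 -> legal
(5,5): no bracket -> illegal
(5,6): no bracket -> illegal
(6,6): flips 3 -> legal
(7,2): flips 1 -> legal
(7,3): flips 3 -> legal
(7,4): flips 1 -> legal
(7,5): no bracket -> illegal
(7,6): flips 1 -> legal
B mobility = 11
-- W to move --
(1,1): no bracket -> illegal
(1,2): no bracket -> illegal
(1,3): no bracket -> illegal
(2,1): no bracket -> illegal
(2,3): flips 1 -> legal
(2,4): flips 3 -> legal
(2,6): flips 2 -> legal
(2,7): flips 3 -> legal
(3,1): no bracket -> illegal
(3,2): no bracket -> illegal
(3,7): no bracket -> illegal
(4,2): no bracket -> illegal
(4,6): flips 2 -> legal
(4,7): flips 1 -> legal
(5,1): no bracket -> illegal
(5,2): no bracket -> illegal
(5,5): flips 3 -> legal
(5,6): no bracket -> illegal
(6,1): flips 1 -> legal
(7,1): flips 1 -> legal
(7,2): no bracket -> illegal
(7,3): no bracket -> illegal
W mobility = 9

Answer: B=11 W=9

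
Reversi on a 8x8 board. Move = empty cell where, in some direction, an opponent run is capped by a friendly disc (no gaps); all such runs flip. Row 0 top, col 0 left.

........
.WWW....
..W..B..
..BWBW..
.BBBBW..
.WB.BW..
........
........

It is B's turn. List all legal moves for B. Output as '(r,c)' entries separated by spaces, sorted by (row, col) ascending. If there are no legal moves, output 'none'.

(0,0): flips 3 -> legal
(0,1): no bracket -> illegal
(0,2): flips 2 -> legal
(0,3): no bracket -> illegal
(0,4): no bracket -> illegal
(1,0): no bracket -> illegal
(1,4): no bracket -> illegal
(2,0): no bracket -> illegal
(2,1): no bracket -> illegal
(2,3): flips 1 -> legal
(2,4): flips 1 -> legal
(2,6): flips 1 -> legal
(3,1): no bracket -> illegal
(3,6): flips 2 -> legal
(4,0): no bracket -> illegal
(4,6): flips 1 -> legal
(5,0): flips 1 -> legal
(5,6): flips 2 -> legal
(6,0): flips 1 -> legal
(6,1): flips 1 -> legal
(6,2): no bracket -> illegal
(6,4): no bracket -> illegal
(6,5): flips 3 -> legal
(6,6): flips 1 -> legal

Answer: (0,0) (0,2) (2,3) (2,4) (2,6) (3,6) (4,6) (5,0) (5,6) (6,0) (6,1) (6,5) (6,6)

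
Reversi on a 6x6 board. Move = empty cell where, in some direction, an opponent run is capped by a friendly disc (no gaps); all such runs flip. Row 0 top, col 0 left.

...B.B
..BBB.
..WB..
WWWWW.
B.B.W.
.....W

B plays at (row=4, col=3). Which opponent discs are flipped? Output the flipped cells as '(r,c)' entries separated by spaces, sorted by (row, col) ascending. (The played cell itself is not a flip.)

Dir NW: opp run (3,2), next='.' -> no flip
Dir N: opp run (3,3) capped by B -> flip
Dir NE: opp run (3,4), next='.' -> no flip
Dir W: first cell 'B' (not opp) -> no flip
Dir E: opp run (4,4), next='.' -> no flip
Dir SW: first cell '.' (not opp) -> no flip
Dir S: first cell '.' (not opp) -> no flip
Dir SE: first cell '.' (not opp) -> no flip

Answer: (3,3)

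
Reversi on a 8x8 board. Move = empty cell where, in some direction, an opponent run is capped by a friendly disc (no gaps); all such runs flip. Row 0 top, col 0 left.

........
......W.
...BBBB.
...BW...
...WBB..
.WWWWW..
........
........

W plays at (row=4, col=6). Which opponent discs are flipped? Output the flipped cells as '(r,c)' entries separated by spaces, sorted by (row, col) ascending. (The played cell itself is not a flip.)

Answer: (4,4) (4,5)

Derivation:
Dir NW: first cell '.' (not opp) -> no flip
Dir N: first cell '.' (not opp) -> no flip
Dir NE: first cell '.' (not opp) -> no flip
Dir W: opp run (4,5) (4,4) capped by W -> flip
Dir E: first cell '.' (not opp) -> no flip
Dir SW: first cell 'W' (not opp) -> no flip
Dir S: first cell '.' (not opp) -> no flip
Dir SE: first cell '.' (not opp) -> no flip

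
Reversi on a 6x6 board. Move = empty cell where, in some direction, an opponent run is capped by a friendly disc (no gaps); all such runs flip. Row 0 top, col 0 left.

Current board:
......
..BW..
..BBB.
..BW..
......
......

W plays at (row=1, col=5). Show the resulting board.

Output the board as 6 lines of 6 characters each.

Place W at (1,5); scan 8 dirs for brackets.
Dir NW: first cell '.' (not opp) -> no flip
Dir N: first cell '.' (not opp) -> no flip
Dir NE: edge -> no flip
Dir W: first cell '.' (not opp) -> no flip
Dir E: edge -> no flip
Dir SW: opp run (2,4) capped by W -> flip
Dir S: first cell '.' (not opp) -> no flip
Dir SE: edge -> no flip
All flips: (2,4)

Answer: ......
..BW.W
..BBW.
..BW..
......
......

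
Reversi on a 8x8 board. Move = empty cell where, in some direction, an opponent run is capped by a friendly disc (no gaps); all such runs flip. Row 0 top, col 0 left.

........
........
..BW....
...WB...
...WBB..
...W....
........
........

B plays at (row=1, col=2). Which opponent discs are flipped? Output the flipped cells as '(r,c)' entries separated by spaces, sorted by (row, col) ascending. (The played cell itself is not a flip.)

Dir NW: first cell '.' (not opp) -> no flip
Dir N: first cell '.' (not opp) -> no flip
Dir NE: first cell '.' (not opp) -> no flip
Dir W: first cell '.' (not opp) -> no flip
Dir E: first cell '.' (not opp) -> no flip
Dir SW: first cell '.' (not opp) -> no flip
Dir S: first cell 'B' (not opp) -> no flip
Dir SE: opp run (2,3) capped by B -> flip

Answer: (2,3)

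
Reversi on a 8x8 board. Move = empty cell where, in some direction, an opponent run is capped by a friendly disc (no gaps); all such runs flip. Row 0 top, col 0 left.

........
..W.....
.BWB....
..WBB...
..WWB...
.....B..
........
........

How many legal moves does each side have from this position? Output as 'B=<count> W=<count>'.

Answer: B=9 W=10

Derivation:
-- B to move --
(0,1): flips 1 -> legal
(0,2): no bracket -> illegal
(0,3): flips 1 -> legal
(1,1): flips 1 -> legal
(1,3): no bracket -> illegal
(3,1): flips 1 -> legal
(4,1): flips 3 -> legal
(5,1): flips 1 -> legal
(5,2): flips 1 -> legal
(5,3): flips 1 -> legal
(5,4): flips 2 -> legal
B mobility = 9
-- W to move --
(1,0): flips 1 -> legal
(1,1): no bracket -> illegal
(1,3): flips 2 -> legal
(1,4): flips 1 -> legal
(2,0): flips 1 -> legal
(2,4): flips 2 -> legal
(2,5): flips 1 -> legal
(3,0): flips 1 -> legal
(3,1): no bracket -> illegal
(3,5): flips 2 -> legal
(4,5): flips 3 -> legal
(4,6): no bracket -> illegal
(5,3): no bracket -> illegal
(5,4): no bracket -> illegal
(5,6): no bracket -> illegal
(6,4): no bracket -> illegal
(6,5): no bracket -> illegal
(6,6): flips 3 -> legal
W mobility = 10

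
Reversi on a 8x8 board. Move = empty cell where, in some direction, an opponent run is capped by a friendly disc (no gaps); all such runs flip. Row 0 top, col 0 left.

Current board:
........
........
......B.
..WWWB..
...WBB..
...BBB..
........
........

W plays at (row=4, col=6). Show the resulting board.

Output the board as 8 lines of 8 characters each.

Place W at (4,6); scan 8 dirs for brackets.
Dir NW: opp run (3,5), next='.' -> no flip
Dir N: first cell '.' (not opp) -> no flip
Dir NE: first cell '.' (not opp) -> no flip
Dir W: opp run (4,5) (4,4) capped by W -> flip
Dir E: first cell '.' (not opp) -> no flip
Dir SW: opp run (5,5), next='.' -> no flip
Dir S: first cell '.' (not opp) -> no flip
Dir SE: first cell '.' (not opp) -> no flip
All flips: (4,4) (4,5)

Answer: ........
........
......B.
..WWWB..
...WWWW.
...BBB..
........
........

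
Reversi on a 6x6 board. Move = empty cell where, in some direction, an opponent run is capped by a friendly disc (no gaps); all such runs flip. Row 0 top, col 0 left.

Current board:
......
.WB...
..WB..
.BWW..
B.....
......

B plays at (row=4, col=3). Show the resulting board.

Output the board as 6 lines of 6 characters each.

Answer: ......
.WB...
..WB..
.BWB..
B..B..
......

Derivation:
Place B at (4,3); scan 8 dirs for brackets.
Dir NW: opp run (3,2), next='.' -> no flip
Dir N: opp run (3,3) capped by B -> flip
Dir NE: first cell '.' (not opp) -> no flip
Dir W: first cell '.' (not opp) -> no flip
Dir E: first cell '.' (not opp) -> no flip
Dir SW: first cell '.' (not opp) -> no flip
Dir S: first cell '.' (not opp) -> no flip
Dir SE: first cell '.' (not opp) -> no flip
All flips: (3,3)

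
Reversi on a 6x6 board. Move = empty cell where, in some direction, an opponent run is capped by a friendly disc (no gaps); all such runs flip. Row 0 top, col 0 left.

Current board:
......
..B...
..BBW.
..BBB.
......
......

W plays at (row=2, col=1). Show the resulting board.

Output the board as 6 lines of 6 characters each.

Place W at (2,1); scan 8 dirs for brackets.
Dir NW: first cell '.' (not opp) -> no flip
Dir N: first cell '.' (not opp) -> no flip
Dir NE: opp run (1,2), next='.' -> no flip
Dir W: first cell '.' (not opp) -> no flip
Dir E: opp run (2,2) (2,3) capped by W -> flip
Dir SW: first cell '.' (not opp) -> no flip
Dir S: first cell '.' (not opp) -> no flip
Dir SE: opp run (3,2), next='.' -> no flip
All flips: (2,2) (2,3)

Answer: ......
..B...
.WWWW.
..BBB.
......
......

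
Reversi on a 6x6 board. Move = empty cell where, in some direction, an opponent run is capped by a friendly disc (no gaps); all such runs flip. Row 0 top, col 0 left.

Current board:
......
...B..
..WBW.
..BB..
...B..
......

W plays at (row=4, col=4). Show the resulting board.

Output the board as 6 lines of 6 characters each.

Answer: ......
...B..
..WBW.
..BW..
...BW.
......

Derivation:
Place W at (4,4); scan 8 dirs for brackets.
Dir NW: opp run (3,3) capped by W -> flip
Dir N: first cell '.' (not opp) -> no flip
Dir NE: first cell '.' (not opp) -> no flip
Dir W: opp run (4,3), next='.' -> no flip
Dir E: first cell '.' (not opp) -> no flip
Dir SW: first cell '.' (not opp) -> no flip
Dir S: first cell '.' (not opp) -> no flip
Dir SE: first cell '.' (not opp) -> no flip
All flips: (3,3)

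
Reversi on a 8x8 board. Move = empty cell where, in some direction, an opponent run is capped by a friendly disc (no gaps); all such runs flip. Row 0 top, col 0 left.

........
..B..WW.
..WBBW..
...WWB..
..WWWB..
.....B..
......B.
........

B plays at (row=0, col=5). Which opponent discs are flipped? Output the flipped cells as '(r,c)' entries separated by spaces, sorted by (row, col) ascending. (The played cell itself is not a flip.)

Dir NW: edge -> no flip
Dir N: edge -> no flip
Dir NE: edge -> no flip
Dir W: first cell '.' (not opp) -> no flip
Dir E: first cell '.' (not opp) -> no flip
Dir SW: first cell '.' (not opp) -> no flip
Dir S: opp run (1,5) (2,5) capped by B -> flip
Dir SE: opp run (1,6), next='.' -> no flip

Answer: (1,5) (2,5)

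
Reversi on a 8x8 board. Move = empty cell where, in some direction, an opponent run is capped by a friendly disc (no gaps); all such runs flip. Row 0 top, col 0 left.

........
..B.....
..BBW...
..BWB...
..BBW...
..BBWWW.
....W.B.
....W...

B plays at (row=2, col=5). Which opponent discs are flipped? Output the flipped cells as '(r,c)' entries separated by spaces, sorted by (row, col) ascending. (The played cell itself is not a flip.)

Answer: (2,4)

Derivation:
Dir NW: first cell '.' (not opp) -> no flip
Dir N: first cell '.' (not opp) -> no flip
Dir NE: first cell '.' (not opp) -> no flip
Dir W: opp run (2,4) capped by B -> flip
Dir E: first cell '.' (not opp) -> no flip
Dir SW: first cell 'B' (not opp) -> no flip
Dir S: first cell '.' (not opp) -> no flip
Dir SE: first cell '.' (not opp) -> no flip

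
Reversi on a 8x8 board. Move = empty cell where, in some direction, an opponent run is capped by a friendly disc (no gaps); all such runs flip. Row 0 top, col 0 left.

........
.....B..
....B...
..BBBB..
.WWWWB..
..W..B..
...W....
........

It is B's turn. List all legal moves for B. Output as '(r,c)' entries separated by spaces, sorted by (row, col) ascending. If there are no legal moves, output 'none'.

(3,0): no bracket -> illegal
(3,1): no bracket -> illegal
(4,0): flips 4 -> legal
(5,0): flips 1 -> legal
(5,1): flips 1 -> legal
(5,3): flips 2 -> legal
(5,4): flips 2 -> legal
(6,1): flips 2 -> legal
(6,2): flips 2 -> legal
(6,4): no bracket -> illegal
(7,2): no bracket -> illegal
(7,3): no bracket -> illegal
(7,4): no bracket -> illegal

Answer: (4,0) (5,0) (5,1) (5,3) (5,4) (6,1) (6,2)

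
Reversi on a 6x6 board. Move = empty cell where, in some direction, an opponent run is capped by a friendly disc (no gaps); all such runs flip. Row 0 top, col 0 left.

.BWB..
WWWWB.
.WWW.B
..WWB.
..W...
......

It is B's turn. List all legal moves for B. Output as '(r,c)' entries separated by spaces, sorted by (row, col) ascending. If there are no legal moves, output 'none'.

Answer: (3,0) (3,1) (4,1) (4,3)

Derivation:
(0,0): no bracket -> illegal
(0,4): no bracket -> illegal
(2,0): no bracket -> illegal
(2,4): no bracket -> illegal
(3,0): flips 2 -> legal
(3,1): flips 4 -> legal
(4,1): flips 2 -> legal
(4,3): flips 3 -> legal
(4,4): no bracket -> illegal
(5,1): no bracket -> illegal
(5,2): no bracket -> illegal
(5,3): no bracket -> illegal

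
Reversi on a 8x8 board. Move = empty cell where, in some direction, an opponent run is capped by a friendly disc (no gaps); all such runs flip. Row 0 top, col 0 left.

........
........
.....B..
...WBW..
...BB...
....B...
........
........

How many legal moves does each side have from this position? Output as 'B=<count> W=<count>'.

-- B to move --
(2,2): flips 1 -> legal
(2,3): flips 1 -> legal
(2,4): no bracket -> illegal
(2,6): flips 1 -> legal
(3,2): flips 1 -> legal
(3,6): flips 1 -> legal
(4,2): no bracket -> illegal
(4,5): flips 1 -> legal
(4,6): no bracket -> illegal
B mobility = 6
-- W to move --
(1,4): no bracket -> illegal
(1,5): flips 1 -> legal
(1,6): no bracket -> illegal
(2,3): no bracket -> illegal
(2,4): no bracket -> illegal
(2,6): no bracket -> illegal
(3,2): no bracket -> illegal
(3,6): no bracket -> illegal
(4,2): no bracket -> illegal
(4,5): no bracket -> illegal
(5,2): no bracket -> illegal
(5,3): flips 2 -> legal
(5,5): flips 1 -> legal
(6,3): no bracket -> illegal
(6,4): no bracket -> illegal
(6,5): no bracket -> illegal
W mobility = 3

Answer: B=6 W=3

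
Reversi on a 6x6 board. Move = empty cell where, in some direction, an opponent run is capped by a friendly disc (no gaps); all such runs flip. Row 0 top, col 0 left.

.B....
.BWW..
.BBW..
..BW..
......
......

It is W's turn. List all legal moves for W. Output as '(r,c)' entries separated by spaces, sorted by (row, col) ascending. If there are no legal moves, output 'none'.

Answer: (0,0) (1,0) (2,0) (3,0) (3,1) (4,1) (4,2)

Derivation:
(0,0): flips 2 -> legal
(0,2): no bracket -> illegal
(1,0): flips 1 -> legal
(2,0): flips 2 -> legal
(3,0): flips 1 -> legal
(3,1): flips 2 -> legal
(4,1): flips 1 -> legal
(4,2): flips 2 -> legal
(4,3): no bracket -> illegal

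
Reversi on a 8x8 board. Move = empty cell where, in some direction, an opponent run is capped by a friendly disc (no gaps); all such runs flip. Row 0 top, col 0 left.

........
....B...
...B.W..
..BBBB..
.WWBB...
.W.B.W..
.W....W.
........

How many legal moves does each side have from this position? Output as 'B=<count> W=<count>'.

Answer: B=9 W=7

Derivation:
-- B to move --
(1,5): flips 1 -> legal
(1,6): flips 1 -> legal
(2,4): no bracket -> illegal
(2,6): no bracket -> illegal
(3,0): no bracket -> illegal
(3,1): flips 1 -> legal
(3,6): flips 1 -> legal
(4,0): flips 2 -> legal
(4,5): no bracket -> illegal
(4,6): no bracket -> illegal
(5,0): flips 1 -> legal
(5,2): flips 1 -> legal
(5,4): no bracket -> illegal
(5,6): no bracket -> illegal
(5,7): no bracket -> illegal
(6,0): flips 2 -> legal
(6,2): no bracket -> illegal
(6,4): no bracket -> illegal
(6,5): no bracket -> illegal
(6,7): no bracket -> illegal
(7,0): no bracket -> illegal
(7,1): no bracket -> illegal
(7,2): no bracket -> illegal
(7,5): no bracket -> illegal
(7,6): no bracket -> illegal
(7,7): flips 2 -> legal
B mobility = 9
-- W to move --
(0,3): flips 1 -> legal
(0,4): no bracket -> illegal
(0,5): flips 3 -> legal
(1,2): no bracket -> illegal
(1,3): no bracket -> illegal
(1,5): no bracket -> illegal
(2,1): no bracket -> illegal
(2,2): flips 3 -> legal
(2,4): flips 1 -> legal
(2,6): no bracket -> illegal
(3,1): no bracket -> illegal
(3,6): no bracket -> illegal
(4,5): flips 3 -> legal
(4,6): no bracket -> illegal
(5,2): flips 2 -> legal
(5,4): no bracket -> illegal
(6,2): no bracket -> illegal
(6,3): no bracket -> illegal
(6,4): flips 1 -> legal
W mobility = 7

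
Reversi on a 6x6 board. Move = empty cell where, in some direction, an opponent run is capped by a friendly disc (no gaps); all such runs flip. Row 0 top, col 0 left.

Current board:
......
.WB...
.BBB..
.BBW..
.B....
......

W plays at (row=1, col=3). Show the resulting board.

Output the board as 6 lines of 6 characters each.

Answer: ......
.WWW..
.BBW..
.BBW..
.B....
......

Derivation:
Place W at (1,3); scan 8 dirs for brackets.
Dir NW: first cell '.' (not opp) -> no flip
Dir N: first cell '.' (not opp) -> no flip
Dir NE: first cell '.' (not opp) -> no flip
Dir W: opp run (1,2) capped by W -> flip
Dir E: first cell '.' (not opp) -> no flip
Dir SW: opp run (2,2) (3,1), next='.' -> no flip
Dir S: opp run (2,3) capped by W -> flip
Dir SE: first cell '.' (not opp) -> no flip
All flips: (1,2) (2,3)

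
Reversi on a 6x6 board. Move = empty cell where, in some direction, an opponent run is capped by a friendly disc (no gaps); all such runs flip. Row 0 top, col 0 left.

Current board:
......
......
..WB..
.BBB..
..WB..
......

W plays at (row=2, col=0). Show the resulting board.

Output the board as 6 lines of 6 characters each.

Place W at (2,0); scan 8 dirs for brackets.
Dir NW: edge -> no flip
Dir N: first cell '.' (not opp) -> no flip
Dir NE: first cell '.' (not opp) -> no flip
Dir W: edge -> no flip
Dir E: first cell '.' (not opp) -> no flip
Dir SW: edge -> no flip
Dir S: first cell '.' (not opp) -> no flip
Dir SE: opp run (3,1) capped by W -> flip
All flips: (3,1)

Answer: ......
......
W.WB..
.WBB..
..WB..
......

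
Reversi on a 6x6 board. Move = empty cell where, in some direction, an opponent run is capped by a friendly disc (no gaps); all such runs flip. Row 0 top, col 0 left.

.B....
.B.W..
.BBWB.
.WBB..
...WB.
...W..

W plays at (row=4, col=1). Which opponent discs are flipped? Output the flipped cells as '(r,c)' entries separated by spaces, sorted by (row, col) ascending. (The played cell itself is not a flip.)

Dir NW: first cell '.' (not opp) -> no flip
Dir N: first cell 'W' (not opp) -> no flip
Dir NE: opp run (3,2) capped by W -> flip
Dir W: first cell '.' (not opp) -> no flip
Dir E: first cell '.' (not opp) -> no flip
Dir SW: first cell '.' (not opp) -> no flip
Dir S: first cell '.' (not opp) -> no flip
Dir SE: first cell '.' (not opp) -> no flip

Answer: (3,2)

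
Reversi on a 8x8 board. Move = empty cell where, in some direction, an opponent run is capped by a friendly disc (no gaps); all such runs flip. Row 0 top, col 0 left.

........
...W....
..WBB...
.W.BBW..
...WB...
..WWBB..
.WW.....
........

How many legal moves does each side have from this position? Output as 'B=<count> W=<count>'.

Answer: B=13 W=6

Derivation:
-- B to move --
(0,2): flips 1 -> legal
(0,3): flips 1 -> legal
(0,4): no bracket -> illegal
(1,1): flips 1 -> legal
(1,2): no bracket -> illegal
(1,4): no bracket -> illegal
(2,0): no bracket -> illegal
(2,1): flips 1 -> legal
(2,5): no bracket -> illegal
(2,6): flips 1 -> legal
(3,0): no bracket -> illegal
(3,2): flips 1 -> legal
(3,6): flips 1 -> legal
(4,0): no bracket -> illegal
(4,1): no bracket -> illegal
(4,2): flips 1 -> legal
(4,5): no bracket -> illegal
(4,6): flips 1 -> legal
(5,0): no bracket -> illegal
(5,1): flips 2 -> legal
(6,0): no bracket -> illegal
(6,3): flips 2 -> legal
(6,4): no bracket -> illegal
(7,0): flips 3 -> legal
(7,1): flips 2 -> legal
(7,2): no bracket -> illegal
(7,3): no bracket -> illegal
B mobility = 13
-- W to move --
(1,2): no bracket -> illegal
(1,4): no bracket -> illegal
(1,5): no bracket -> illegal
(2,5): flips 3 -> legal
(3,2): flips 2 -> legal
(4,2): no bracket -> illegal
(4,5): flips 1 -> legal
(4,6): no bracket -> illegal
(5,6): flips 2 -> legal
(6,3): no bracket -> illegal
(6,4): no bracket -> illegal
(6,5): flips 1 -> legal
(6,6): flips 3 -> legal
W mobility = 6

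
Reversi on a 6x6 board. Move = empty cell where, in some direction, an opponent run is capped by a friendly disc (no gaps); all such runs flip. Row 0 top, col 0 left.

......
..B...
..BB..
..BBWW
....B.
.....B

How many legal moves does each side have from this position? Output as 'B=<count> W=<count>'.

Answer: B=2 W=4

Derivation:
-- B to move --
(2,4): flips 1 -> legal
(2,5): no bracket -> illegal
(4,3): no bracket -> illegal
(4,5): flips 1 -> legal
B mobility = 2
-- W to move --
(0,1): flips 2 -> legal
(0,2): no bracket -> illegal
(0,3): no bracket -> illegal
(1,1): no bracket -> illegal
(1,3): no bracket -> illegal
(1,4): no bracket -> illegal
(2,1): no bracket -> illegal
(2,4): no bracket -> illegal
(3,1): flips 2 -> legal
(4,1): no bracket -> illegal
(4,2): no bracket -> illegal
(4,3): no bracket -> illegal
(4,5): no bracket -> illegal
(5,3): flips 1 -> legal
(5,4): flips 1 -> legal
W mobility = 4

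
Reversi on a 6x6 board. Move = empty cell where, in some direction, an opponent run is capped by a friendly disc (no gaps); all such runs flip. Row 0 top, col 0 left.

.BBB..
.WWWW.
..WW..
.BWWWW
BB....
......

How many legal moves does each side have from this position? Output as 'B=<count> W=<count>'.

-- B to move --
(0,0): no bracket -> illegal
(0,4): flips 2 -> legal
(0,5): flips 3 -> legal
(1,0): no bracket -> illegal
(1,5): no bracket -> illegal
(2,0): flips 1 -> legal
(2,1): flips 2 -> legal
(2,4): flips 1 -> legal
(2,5): flips 1 -> legal
(4,2): flips 3 -> legal
(4,3): flips 3 -> legal
(4,4): no bracket -> illegal
(4,5): flips 3 -> legal
B mobility = 9
-- W to move --
(0,0): no bracket -> illegal
(0,4): no bracket -> illegal
(1,0): no bracket -> illegal
(2,0): no bracket -> illegal
(2,1): no bracket -> illegal
(3,0): flips 1 -> legal
(4,2): no bracket -> illegal
(5,0): flips 1 -> legal
(5,1): no bracket -> illegal
(5,2): no bracket -> illegal
W mobility = 2

Answer: B=9 W=2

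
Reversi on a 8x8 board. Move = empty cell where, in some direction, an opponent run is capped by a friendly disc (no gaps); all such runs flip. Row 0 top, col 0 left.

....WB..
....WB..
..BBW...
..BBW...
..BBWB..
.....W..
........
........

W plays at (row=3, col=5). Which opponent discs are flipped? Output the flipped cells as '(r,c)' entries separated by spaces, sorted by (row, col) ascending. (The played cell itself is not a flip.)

Answer: (4,5)

Derivation:
Dir NW: first cell 'W' (not opp) -> no flip
Dir N: first cell '.' (not opp) -> no flip
Dir NE: first cell '.' (not opp) -> no flip
Dir W: first cell 'W' (not opp) -> no flip
Dir E: first cell '.' (not opp) -> no flip
Dir SW: first cell 'W' (not opp) -> no flip
Dir S: opp run (4,5) capped by W -> flip
Dir SE: first cell '.' (not opp) -> no flip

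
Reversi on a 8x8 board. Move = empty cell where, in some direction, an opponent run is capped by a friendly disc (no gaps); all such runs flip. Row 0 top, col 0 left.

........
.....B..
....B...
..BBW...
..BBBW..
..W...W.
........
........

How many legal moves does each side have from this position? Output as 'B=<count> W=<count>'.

-- B to move --
(2,3): no bracket -> illegal
(2,5): flips 1 -> legal
(3,5): flips 1 -> legal
(3,6): no bracket -> illegal
(4,1): no bracket -> illegal
(4,6): flips 1 -> legal
(4,7): no bracket -> illegal
(5,1): no bracket -> illegal
(5,3): no bracket -> illegal
(5,4): no bracket -> illegal
(5,5): no bracket -> illegal
(5,7): no bracket -> illegal
(6,1): flips 1 -> legal
(6,2): flips 1 -> legal
(6,3): no bracket -> illegal
(6,5): no bracket -> illegal
(6,6): no bracket -> illegal
(6,7): no bracket -> illegal
B mobility = 5
-- W to move --
(0,4): no bracket -> illegal
(0,5): no bracket -> illegal
(0,6): no bracket -> illegal
(1,3): no bracket -> illegal
(1,4): flips 1 -> legal
(1,6): no bracket -> illegal
(2,1): no bracket -> illegal
(2,2): flips 2 -> legal
(2,3): no bracket -> illegal
(2,5): no bracket -> illegal
(2,6): no bracket -> illegal
(3,1): flips 2 -> legal
(3,5): no bracket -> illegal
(4,1): flips 3 -> legal
(5,1): no bracket -> illegal
(5,3): no bracket -> illegal
(5,4): flips 1 -> legal
(5,5): no bracket -> illegal
W mobility = 5

Answer: B=5 W=5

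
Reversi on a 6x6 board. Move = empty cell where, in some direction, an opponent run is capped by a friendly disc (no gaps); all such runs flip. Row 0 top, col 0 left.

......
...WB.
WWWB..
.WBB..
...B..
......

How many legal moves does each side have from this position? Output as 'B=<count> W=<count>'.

Answer: B=5 W=7

Derivation:
-- B to move --
(0,2): no bracket -> illegal
(0,3): flips 1 -> legal
(0,4): no bracket -> illegal
(1,0): flips 1 -> legal
(1,1): flips 1 -> legal
(1,2): flips 2 -> legal
(2,4): no bracket -> illegal
(3,0): flips 1 -> legal
(4,0): no bracket -> illegal
(4,1): no bracket -> illegal
(4,2): no bracket -> illegal
B mobility = 5
-- W to move --
(0,3): no bracket -> illegal
(0,4): no bracket -> illegal
(0,5): no bracket -> illegal
(1,2): no bracket -> illegal
(1,5): flips 1 -> legal
(2,4): flips 1 -> legal
(2,5): no bracket -> illegal
(3,4): flips 2 -> legal
(4,1): no bracket -> illegal
(4,2): flips 1 -> legal
(4,4): flips 1 -> legal
(5,2): no bracket -> illegal
(5,3): flips 3 -> legal
(5,4): flips 2 -> legal
W mobility = 7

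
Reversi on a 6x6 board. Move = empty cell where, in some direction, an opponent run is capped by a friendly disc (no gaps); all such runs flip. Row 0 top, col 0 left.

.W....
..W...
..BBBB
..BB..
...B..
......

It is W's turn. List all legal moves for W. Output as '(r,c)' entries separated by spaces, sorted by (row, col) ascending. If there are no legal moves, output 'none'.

(1,1): no bracket -> illegal
(1,3): no bracket -> illegal
(1,4): no bracket -> illegal
(1,5): no bracket -> illegal
(2,1): no bracket -> illegal
(3,1): no bracket -> illegal
(3,4): flips 1 -> legal
(3,5): no bracket -> illegal
(4,1): no bracket -> illegal
(4,2): flips 2 -> legal
(4,4): no bracket -> illegal
(5,2): no bracket -> illegal
(5,3): no bracket -> illegal
(5,4): no bracket -> illegal

Answer: (3,4) (4,2)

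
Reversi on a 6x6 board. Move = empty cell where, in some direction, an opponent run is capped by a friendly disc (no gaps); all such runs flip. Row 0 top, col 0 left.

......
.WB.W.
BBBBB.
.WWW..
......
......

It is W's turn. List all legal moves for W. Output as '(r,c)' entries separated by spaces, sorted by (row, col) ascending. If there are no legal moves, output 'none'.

(0,1): no bracket -> illegal
(0,2): flips 2 -> legal
(0,3): no bracket -> illegal
(1,0): flips 1 -> legal
(1,3): flips 3 -> legal
(1,5): flips 1 -> legal
(2,5): no bracket -> illegal
(3,0): no bracket -> illegal
(3,4): flips 1 -> legal
(3,5): no bracket -> illegal

Answer: (0,2) (1,0) (1,3) (1,5) (3,4)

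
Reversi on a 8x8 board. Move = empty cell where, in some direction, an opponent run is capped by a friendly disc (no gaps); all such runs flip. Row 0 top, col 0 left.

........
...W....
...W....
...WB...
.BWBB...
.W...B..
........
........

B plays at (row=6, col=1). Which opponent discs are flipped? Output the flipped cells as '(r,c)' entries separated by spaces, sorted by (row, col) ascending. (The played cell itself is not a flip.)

Answer: (5,1)

Derivation:
Dir NW: first cell '.' (not opp) -> no flip
Dir N: opp run (5,1) capped by B -> flip
Dir NE: first cell '.' (not opp) -> no flip
Dir W: first cell '.' (not opp) -> no flip
Dir E: first cell '.' (not opp) -> no flip
Dir SW: first cell '.' (not opp) -> no flip
Dir S: first cell '.' (not opp) -> no flip
Dir SE: first cell '.' (not opp) -> no flip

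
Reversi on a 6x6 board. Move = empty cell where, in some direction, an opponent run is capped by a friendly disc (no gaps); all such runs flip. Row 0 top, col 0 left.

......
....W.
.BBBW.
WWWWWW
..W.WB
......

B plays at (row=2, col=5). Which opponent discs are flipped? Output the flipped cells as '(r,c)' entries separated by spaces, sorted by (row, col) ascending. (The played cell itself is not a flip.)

Dir NW: opp run (1,4), next='.' -> no flip
Dir N: first cell '.' (not opp) -> no flip
Dir NE: edge -> no flip
Dir W: opp run (2,4) capped by B -> flip
Dir E: edge -> no flip
Dir SW: opp run (3,4), next='.' -> no flip
Dir S: opp run (3,5) capped by B -> flip
Dir SE: edge -> no flip

Answer: (2,4) (3,5)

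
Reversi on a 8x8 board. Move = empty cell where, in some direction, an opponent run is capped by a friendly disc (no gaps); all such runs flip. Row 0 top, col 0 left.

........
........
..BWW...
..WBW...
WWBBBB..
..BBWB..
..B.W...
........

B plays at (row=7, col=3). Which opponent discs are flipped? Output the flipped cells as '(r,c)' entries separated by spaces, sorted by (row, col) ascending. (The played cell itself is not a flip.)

Answer: (6,4)

Derivation:
Dir NW: first cell 'B' (not opp) -> no flip
Dir N: first cell '.' (not opp) -> no flip
Dir NE: opp run (6,4) capped by B -> flip
Dir W: first cell '.' (not opp) -> no flip
Dir E: first cell '.' (not opp) -> no flip
Dir SW: edge -> no flip
Dir S: edge -> no flip
Dir SE: edge -> no flip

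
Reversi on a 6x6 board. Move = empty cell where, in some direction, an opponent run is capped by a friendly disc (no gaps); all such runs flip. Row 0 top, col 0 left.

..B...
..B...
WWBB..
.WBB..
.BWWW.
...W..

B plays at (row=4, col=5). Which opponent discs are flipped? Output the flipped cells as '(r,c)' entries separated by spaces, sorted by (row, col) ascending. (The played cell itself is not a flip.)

Answer: (4,2) (4,3) (4,4)

Derivation:
Dir NW: first cell '.' (not opp) -> no flip
Dir N: first cell '.' (not opp) -> no flip
Dir NE: edge -> no flip
Dir W: opp run (4,4) (4,3) (4,2) capped by B -> flip
Dir E: edge -> no flip
Dir SW: first cell '.' (not opp) -> no flip
Dir S: first cell '.' (not opp) -> no flip
Dir SE: edge -> no flip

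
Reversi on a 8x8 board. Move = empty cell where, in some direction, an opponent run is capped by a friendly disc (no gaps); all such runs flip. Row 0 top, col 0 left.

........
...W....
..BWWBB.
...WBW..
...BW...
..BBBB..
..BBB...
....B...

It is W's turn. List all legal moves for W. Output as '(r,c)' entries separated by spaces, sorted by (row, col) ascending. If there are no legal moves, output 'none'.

(1,1): flips 1 -> legal
(1,2): no bracket -> illegal
(1,4): no bracket -> illegal
(1,5): flips 1 -> legal
(1,6): no bracket -> illegal
(1,7): flips 1 -> legal
(2,1): flips 1 -> legal
(2,7): flips 2 -> legal
(3,1): flips 1 -> legal
(3,2): no bracket -> illegal
(3,6): no bracket -> illegal
(3,7): no bracket -> illegal
(4,1): no bracket -> illegal
(4,2): flips 1 -> legal
(4,5): flips 1 -> legal
(4,6): no bracket -> illegal
(5,1): no bracket -> illegal
(5,6): no bracket -> illegal
(6,1): no bracket -> illegal
(6,5): no bracket -> illegal
(6,6): flips 1 -> legal
(7,1): flips 2 -> legal
(7,2): no bracket -> illegal
(7,3): flips 3 -> legal
(7,5): no bracket -> illegal

Answer: (1,1) (1,5) (1,7) (2,1) (2,7) (3,1) (4,2) (4,5) (6,6) (7,1) (7,3)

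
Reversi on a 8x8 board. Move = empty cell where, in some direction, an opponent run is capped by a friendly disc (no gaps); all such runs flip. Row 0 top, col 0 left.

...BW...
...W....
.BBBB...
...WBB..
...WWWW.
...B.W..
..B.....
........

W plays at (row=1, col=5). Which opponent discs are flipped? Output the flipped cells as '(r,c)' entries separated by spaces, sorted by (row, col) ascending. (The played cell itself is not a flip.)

Answer: (2,4)

Derivation:
Dir NW: first cell 'W' (not opp) -> no flip
Dir N: first cell '.' (not opp) -> no flip
Dir NE: first cell '.' (not opp) -> no flip
Dir W: first cell '.' (not opp) -> no flip
Dir E: first cell '.' (not opp) -> no flip
Dir SW: opp run (2,4) capped by W -> flip
Dir S: first cell '.' (not opp) -> no flip
Dir SE: first cell '.' (not opp) -> no flip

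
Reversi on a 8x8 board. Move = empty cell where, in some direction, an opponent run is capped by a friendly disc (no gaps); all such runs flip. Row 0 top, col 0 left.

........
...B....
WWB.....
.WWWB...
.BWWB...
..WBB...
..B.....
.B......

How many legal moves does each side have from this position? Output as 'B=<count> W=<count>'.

Answer: B=8 W=16

Derivation:
-- B to move --
(1,0): flips 3 -> legal
(1,1): flips 2 -> legal
(1,2): no bracket -> illegal
(2,3): flips 3 -> legal
(2,4): no bracket -> illegal
(3,0): flips 3 -> legal
(4,0): flips 1 -> legal
(5,1): flips 1 -> legal
(6,1): flips 2 -> legal
(6,3): flips 1 -> legal
B mobility = 8
-- W to move --
(0,2): no bracket -> illegal
(0,3): no bracket -> illegal
(0,4): flips 2 -> legal
(1,1): flips 1 -> legal
(1,2): flips 1 -> legal
(1,4): no bracket -> illegal
(2,3): flips 1 -> legal
(2,4): no bracket -> illegal
(2,5): flips 1 -> legal
(3,0): flips 1 -> legal
(3,5): flips 1 -> legal
(4,0): flips 1 -> legal
(4,5): flips 1 -> legal
(5,0): flips 1 -> legal
(5,1): flips 1 -> legal
(5,5): flips 3 -> legal
(6,0): no bracket -> illegal
(6,1): no bracket -> illegal
(6,3): flips 1 -> legal
(6,4): flips 1 -> legal
(6,5): flips 1 -> legal
(7,0): no bracket -> illegal
(7,2): flips 1 -> legal
(7,3): no bracket -> illegal
W mobility = 16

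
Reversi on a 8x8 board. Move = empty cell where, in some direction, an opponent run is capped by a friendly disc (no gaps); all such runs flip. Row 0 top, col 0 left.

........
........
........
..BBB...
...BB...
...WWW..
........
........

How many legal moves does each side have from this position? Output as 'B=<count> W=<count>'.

-- B to move --
(4,2): no bracket -> illegal
(4,5): no bracket -> illegal
(4,6): no bracket -> illegal
(5,2): no bracket -> illegal
(5,6): no bracket -> illegal
(6,2): flips 1 -> legal
(6,3): flips 1 -> legal
(6,4): flips 1 -> legal
(6,5): flips 1 -> legal
(6,6): flips 1 -> legal
B mobility = 5
-- W to move --
(2,1): flips 2 -> legal
(2,2): flips 2 -> legal
(2,3): flips 2 -> legal
(2,4): flips 2 -> legal
(2,5): no bracket -> illegal
(3,1): no bracket -> illegal
(3,5): flips 1 -> legal
(4,1): no bracket -> illegal
(4,2): no bracket -> illegal
(4,5): no bracket -> illegal
(5,2): no bracket -> illegal
W mobility = 5

Answer: B=5 W=5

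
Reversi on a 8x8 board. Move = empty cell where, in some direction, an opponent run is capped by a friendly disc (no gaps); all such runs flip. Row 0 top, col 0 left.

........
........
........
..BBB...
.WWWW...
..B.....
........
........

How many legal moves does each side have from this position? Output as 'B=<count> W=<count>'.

Answer: B=6 W=8

Derivation:
-- B to move --
(3,0): flips 1 -> legal
(3,1): no bracket -> illegal
(3,5): no bracket -> illegal
(4,0): no bracket -> illegal
(4,5): no bracket -> illegal
(5,0): flips 1 -> legal
(5,1): flips 1 -> legal
(5,3): flips 1 -> legal
(5,4): flips 2 -> legal
(5,5): flips 1 -> legal
B mobility = 6
-- W to move --
(2,1): flips 1 -> legal
(2,2): flips 2 -> legal
(2,3): flips 2 -> legal
(2,4): flips 2 -> legal
(2,5): flips 1 -> legal
(3,1): no bracket -> illegal
(3,5): no bracket -> illegal
(4,5): no bracket -> illegal
(5,1): no bracket -> illegal
(5,3): no bracket -> illegal
(6,1): flips 1 -> legal
(6,2): flips 1 -> legal
(6,3): flips 1 -> legal
W mobility = 8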